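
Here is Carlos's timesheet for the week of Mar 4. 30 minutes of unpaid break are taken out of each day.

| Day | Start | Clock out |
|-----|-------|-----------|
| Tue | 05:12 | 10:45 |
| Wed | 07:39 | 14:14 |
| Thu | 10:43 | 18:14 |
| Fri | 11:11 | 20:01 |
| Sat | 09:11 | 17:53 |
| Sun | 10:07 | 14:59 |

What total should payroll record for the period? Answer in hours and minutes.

39 h 3 min

Tue: 05:12–10:45 = 5 h 33 min; less 30 min break → 5 h 3 min
Wed: 07:39–14:14 = 6 h 35 min; less 30 min break → 6 h 5 min
Thu: 10:43–18:14 = 7 h 31 min; less 30 min break → 7 h 1 min
Fri: 11:11–20:01 = 8 h 50 min; less 30 min break → 8 h 20 min
Sat: 09:11–17:53 = 8 h 42 min; less 30 min break → 8 h 12 min
Sun: 10:07–14:59 = 4 h 52 min; less 30 min break → 4 h 22 min
Total: 5 h 3 min + 6 h 5 min + 7 h 1 min + 8 h 20 min + 8 h 12 min + 4 h 22 min = 39 h 3 min.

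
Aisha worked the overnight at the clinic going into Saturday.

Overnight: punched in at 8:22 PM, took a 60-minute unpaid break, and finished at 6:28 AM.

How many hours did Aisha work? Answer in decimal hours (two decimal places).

Overnight: 8:22 PM → midnight = 3 h 38 min; midnight → 6:28 AM = 6 h 28 min; span 10 h 6 min; less 60 min break → 9 h 6 min

9.10 hours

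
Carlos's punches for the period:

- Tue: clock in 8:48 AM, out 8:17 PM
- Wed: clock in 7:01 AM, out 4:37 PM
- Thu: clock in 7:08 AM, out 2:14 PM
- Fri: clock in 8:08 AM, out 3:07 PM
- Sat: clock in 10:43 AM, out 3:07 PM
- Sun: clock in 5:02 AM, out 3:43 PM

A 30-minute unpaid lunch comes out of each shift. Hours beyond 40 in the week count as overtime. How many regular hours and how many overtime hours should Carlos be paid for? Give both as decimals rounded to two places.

Regular 40.00 hours, overtime 7.25 hours

Tue: 8:48 AM–8:17 PM = 11 h 29 min; less 30 min break → 10 h 59 min
Wed: 7:01 AM–4:37 PM = 9 h 36 min; less 30 min break → 9 h 6 min
Thu: 7:08 AM–2:14 PM = 7 h 6 min; less 30 min break → 6 h 36 min
Fri: 8:08 AM–3:07 PM = 6 h 59 min; less 30 min break → 6 h 29 min
Sat: 10:43 AM–3:07 PM = 4 h 24 min; less 30 min break → 3 h 54 min
Sun: 5:02 AM–3:43 PM = 10 h 41 min; less 30 min break → 10 h 11 min
Total worked: 47 h 15 min = 47.25 h.
Threshold 40 h → overtime 7 h 15 min, regular 40 h 0 min.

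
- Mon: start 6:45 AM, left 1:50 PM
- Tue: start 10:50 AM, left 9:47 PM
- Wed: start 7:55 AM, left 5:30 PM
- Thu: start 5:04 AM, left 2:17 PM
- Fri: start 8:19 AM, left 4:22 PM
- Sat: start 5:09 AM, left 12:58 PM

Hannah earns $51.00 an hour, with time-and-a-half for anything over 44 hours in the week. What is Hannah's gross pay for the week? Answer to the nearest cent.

$2909.55

Mon: 6:45 AM–1:50 PM = 7 h 5 min
Tue: 10:50 AM–9:47 PM = 10 h 57 min
Wed: 7:55 AM–5:30 PM = 9 h 35 min
Thu: 5:04 AM–2:17 PM = 9 h 13 min
Fri: 8:19 AM–4:22 PM = 8 h 3 min
Sat: 5:09 AM–12:58 PM = 7 h 49 min
Total worked: 52 h 42 min = 3162 min.
Regular 44 h 0 min = 2640 min at $51.00/h; overtime 8 h 42 min = 522 min at $76.50/h.
Pay = (2640 × $51.00 + 522 × $76.50) ÷ 60 = $2909.55.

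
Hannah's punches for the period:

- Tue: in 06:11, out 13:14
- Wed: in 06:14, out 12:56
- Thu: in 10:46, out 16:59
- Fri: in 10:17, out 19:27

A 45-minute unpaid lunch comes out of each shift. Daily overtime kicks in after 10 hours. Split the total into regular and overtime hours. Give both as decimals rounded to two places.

Regular 26.13 hours, overtime 0.00 hours

Tue: 06:11–13:14 = 7 h 3 min; less 45 min break → 6 h 18 min
Wed: 06:14–12:56 = 6 h 42 min; less 45 min break → 5 h 57 min
Thu: 10:46–16:59 = 6 h 13 min; less 45 min break → 5 h 28 min
Fri: 10:17–19:27 = 9 h 10 min; less 45 min break → 8 h 25 min
Tue reg 6 h 18 min / OT 0 h 0 min; Wed reg 5 h 57 min / OT 0 h 0 min; Thu reg 5 h 28 min / OT 0 h 0 min; Fri reg 8 h 25 min / OT 0 h 0 min.
Totals: regular 26 h 8 min, overtime 0 h 0 min.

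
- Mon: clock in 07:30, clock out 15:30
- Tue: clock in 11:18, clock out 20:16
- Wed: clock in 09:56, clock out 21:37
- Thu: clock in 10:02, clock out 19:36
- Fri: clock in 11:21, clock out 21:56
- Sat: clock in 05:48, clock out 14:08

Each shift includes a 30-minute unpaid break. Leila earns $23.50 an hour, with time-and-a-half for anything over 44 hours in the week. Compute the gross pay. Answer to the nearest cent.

Mon: 07:30–15:30 = 8 h 0 min; less 30 min break → 7 h 30 min
Tue: 11:18–20:16 = 8 h 58 min; less 30 min break → 8 h 28 min
Wed: 09:56–21:37 = 11 h 41 min; less 30 min break → 11 h 11 min
Thu: 10:02–19:36 = 9 h 34 min; less 30 min break → 9 h 4 min
Fri: 11:21–21:56 = 10 h 35 min; less 30 min break → 10 h 5 min
Sat: 05:48–14:08 = 8 h 20 min; less 30 min break → 7 h 50 min
Total worked: 54 h 8 min = 3248 min.
Regular 44 h 0 min = 2640 min at $23.50/h; overtime 10 h 8 min = 608 min at $35.25/h.
Pay = (2640 × $23.50 + 608 × $35.25) ÷ 60 = $1391.20.

$1391.20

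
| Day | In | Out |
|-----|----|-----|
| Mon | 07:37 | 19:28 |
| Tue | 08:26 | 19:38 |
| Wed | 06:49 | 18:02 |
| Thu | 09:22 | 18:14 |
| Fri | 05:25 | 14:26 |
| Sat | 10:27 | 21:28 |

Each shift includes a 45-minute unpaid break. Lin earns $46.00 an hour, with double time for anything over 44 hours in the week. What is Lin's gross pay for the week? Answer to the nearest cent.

$3373.33

Mon: 07:37–19:28 = 11 h 51 min; less 45 min break → 11 h 6 min
Tue: 08:26–19:38 = 11 h 12 min; less 45 min break → 10 h 27 min
Wed: 06:49–18:02 = 11 h 13 min; less 45 min break → 10 h 28 min
Thu: 09:22–18:14 = 8 h 52 min; less 45 min break → 8 h 7 min
Fri: 05:25–14:26 = 9 h 1 min; less 45 min break → 8 h 16 min
Sat: 10:27–21:28 = 11 h 1 min; less 45 min break → 10 h 16 min
Total worked: 58 h 40 min = 3520 min.
Regular 44 h 0 min = 2640 min at $46.00/h; overtime 14 h 40 min = 880 min at $92.00/h.
Pay = (2640 × $46.00 + 880 × $92.00) ÷ 60 = $3373.33.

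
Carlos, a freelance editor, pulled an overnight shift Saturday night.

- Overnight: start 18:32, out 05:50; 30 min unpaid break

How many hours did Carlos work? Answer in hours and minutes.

Overnight: 18:32 → midnight = 5 h 28 min; midnight → 05:50 = 5 h 50 min; span 11 h 18 min; less 30 min break → 10 h 48 min

10 h 48 min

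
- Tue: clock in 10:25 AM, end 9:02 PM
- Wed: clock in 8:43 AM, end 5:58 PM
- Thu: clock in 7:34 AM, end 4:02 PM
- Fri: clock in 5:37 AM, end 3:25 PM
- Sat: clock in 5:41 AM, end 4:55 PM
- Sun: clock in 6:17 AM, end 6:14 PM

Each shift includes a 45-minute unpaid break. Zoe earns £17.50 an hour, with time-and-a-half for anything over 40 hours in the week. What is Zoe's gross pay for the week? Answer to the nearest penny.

Tue: 10:25 AM–9:02 PM = 10 h 37 min; less 45 min break → 9 h 52 min
Wed: 8:43 AM–5:58 PM = 9 h 15 min; less 45 min break → 8 h 30 min
Thu: 7:34 AM–4:02 PM = 8 h 28 min; less 45 min break → 7 h 43 min
Fri: 5:37 AM–3:25 PM = 9 h 48 min; less 45 min break → 9 h 3 min
Sat: 5:41 AM–4:55 PM = 11 h 14 min; less 45 min break → 10 h 29 min
Sun: 6:17 AM–6:14 PM = 11 h 57 min; less 45 min break → 11 h 12 min
Total worked: 56 h 49 min = 3409 min.
Regular 40 h 0 min = 2400 min at £17.50/h; overtime 16 h 49 min = 1009 min at £26.25/h.
Pay = (2400 × £17.50 + 1009 × £26.25) ÷ 60 = £1141.44.

£1141.44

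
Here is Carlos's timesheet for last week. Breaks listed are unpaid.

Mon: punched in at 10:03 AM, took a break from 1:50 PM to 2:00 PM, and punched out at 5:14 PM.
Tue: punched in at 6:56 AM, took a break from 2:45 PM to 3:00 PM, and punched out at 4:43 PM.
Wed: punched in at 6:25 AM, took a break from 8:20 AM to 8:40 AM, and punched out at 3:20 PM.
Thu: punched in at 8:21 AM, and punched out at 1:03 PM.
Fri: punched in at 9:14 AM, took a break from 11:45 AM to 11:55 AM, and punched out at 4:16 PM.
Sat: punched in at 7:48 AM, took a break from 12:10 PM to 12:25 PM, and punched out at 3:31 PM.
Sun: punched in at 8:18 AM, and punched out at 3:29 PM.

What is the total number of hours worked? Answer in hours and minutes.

51 h 21 min

Mon: 10:03 AM–5:14 PM = 7 h 11 min; less 10 min break → 7 h 1 min
Tue: 6:56 AM–4:43 PM = 9 h 47 min; less 15 min break → 9 h 32 min
Wed: 6:25 AM–3:20 PM = 8 h 55 min; less 20 min break → 8 h 35 min
Thu: 8:21 AM–1:03 PM = 4 h 42 min
Fri: 9:14 AM–4:16 PM = 7 h 2 min; less 10 min break → 6 h 52 min
Sat: 7:48 AM–3:31 PM = 7 h 43 min; less 15 min break → 7 h 28 min
Sun: 8:18 AM–3:29 PM = 7 h 11 min
Total: 7 h 1 min + 9 h 32 min + 8 h 35 min + 4 h 42 min + 6 h 52 min + 7 h 28 min + 7 h 11 min = 51 h 21 min.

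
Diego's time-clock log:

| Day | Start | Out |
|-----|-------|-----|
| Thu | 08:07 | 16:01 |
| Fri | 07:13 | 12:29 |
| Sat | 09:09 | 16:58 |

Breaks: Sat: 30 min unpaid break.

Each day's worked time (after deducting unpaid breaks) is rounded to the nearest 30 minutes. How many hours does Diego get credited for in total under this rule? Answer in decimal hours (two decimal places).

21.00 hours

Thu: 08:07–16:01 = 7 h 54 min → rounds to 8 h 0 min
Fri: 07:13–12:29 = 5 h 16 min → rounds to 5 h 30 min
Sat: 09:09–16:58 = 7 h 49 min − 30 min = 7 h 19 min → rounds to 7 h 30 min
Total credited: 21 h 0 min.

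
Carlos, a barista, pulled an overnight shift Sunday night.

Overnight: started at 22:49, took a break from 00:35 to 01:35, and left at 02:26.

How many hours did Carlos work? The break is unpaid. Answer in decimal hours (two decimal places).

Overnight: 22:49 → midnight = 1 h 11 min; midnight → 02:26 = 2 h 26 min; span 3 h 37 min; less 60 min break → 2 h 37 min

2.62 hours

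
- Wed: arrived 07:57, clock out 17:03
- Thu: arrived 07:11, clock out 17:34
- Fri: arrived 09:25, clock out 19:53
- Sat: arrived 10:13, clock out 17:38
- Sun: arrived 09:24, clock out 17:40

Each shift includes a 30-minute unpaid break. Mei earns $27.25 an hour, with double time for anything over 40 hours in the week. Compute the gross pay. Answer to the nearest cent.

$1260.77

Wed: 07:57–17:03 = 9 h 6 min; less 30 min break → 8 h 36 min
Thu: 07:11–17:34 = 10 h 23 min; less 30 min break → 9 h 53 min
Fri: 09:25–19:53 = 10 h 28 min; less 30 min break → 9 h 58 min
Sat: 10:13–17:38 = 7 h 25 min; less 30 min break → 6 h 55 min
Sun: 09:24–17:40 = 8 h 16 min; less 30 min break → 7 h 46 min
Total worked: 43 h 8 min = 2588 min.
Regular 40 h 0 min = 2400 min at $27.25/h; overtime 3 h 8 min = 188 min at $54.50/h.
Pay = (2400 × $27.25 + 188 × $54.50) ÷ 60 = $1260.77.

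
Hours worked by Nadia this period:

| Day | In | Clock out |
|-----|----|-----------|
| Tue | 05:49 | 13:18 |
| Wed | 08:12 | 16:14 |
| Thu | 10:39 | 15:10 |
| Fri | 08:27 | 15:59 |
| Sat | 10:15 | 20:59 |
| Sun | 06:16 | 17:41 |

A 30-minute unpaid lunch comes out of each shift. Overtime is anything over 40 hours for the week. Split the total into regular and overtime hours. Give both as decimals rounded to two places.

Regular 40.00 hours, overtime 6.72 hours

Tue: 05:49–13:18 = 7 h 29 min; less 30 min break → 6 h 59 min
Wed: 08:12–16:14 = 8 h 2 min; less 30 min break → 7 h 32 min
Thu: 10:39–15:10 = 4 h 31 min; less 30 min break → 4 h 1 min
Fri: 08:27–15:59 = 7 h 32 min; less 30 min break → 7 h 2 min
Sat: 10:15–20:59 = 10 h 44 min; less 30 min break → 10 h 14 min
Sun: 06:16–17:41 = 11 h 25 min; less 30 min break → 10 h 55 min
Total worked: 46 h 43 min = 46.72 h.
Threshold 40 h → overtime 6 h 43 min, regular 40 h 0 min.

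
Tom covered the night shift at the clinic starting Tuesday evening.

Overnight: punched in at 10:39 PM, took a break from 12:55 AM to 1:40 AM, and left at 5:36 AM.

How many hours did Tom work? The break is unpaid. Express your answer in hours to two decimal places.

Overnight: 10:39 PM → midnight = 1 h 21 min; midnight → 5:36 AM = 5 h 36 min; span 6 h 57 min; less 45 min break → 6 h 12 min

6.20 hours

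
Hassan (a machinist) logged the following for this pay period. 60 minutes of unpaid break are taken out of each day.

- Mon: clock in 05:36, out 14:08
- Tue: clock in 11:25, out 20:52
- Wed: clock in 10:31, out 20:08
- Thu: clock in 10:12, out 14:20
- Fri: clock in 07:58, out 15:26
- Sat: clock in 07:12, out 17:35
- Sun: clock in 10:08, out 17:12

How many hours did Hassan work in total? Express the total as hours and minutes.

49 h 39 min

Mon: 05:36–14:08 = 8 h 32 min; less 60 min break → 7 h 32 min
Tue: 11:25–20:52 = 9 h 27 min; less 60 min break → 8 h 27 min
Wed: 10:31–20:08 = 9 h 37 min; less 60 min break → 8 h 37 min
Thu: 10:12–14:20 = 4 h 8 min; less 60 min break → 3 h 8 min
Fri: 07:58–15:26 = 7 h 28 min; less 60 min break → 6 h 28 min
Sat: 07:12–17:35 = 10 h 23 min; less 60 min break → 9 h 23 min
Sun: 10:08–17:12 = 7 h 4 min; less 60 min break → 6 h 4 min
Total: 7 h 32 min + 8 h 27 min + 8 h 37 min + 3 h 8 min + 6 h 28 min + 9 h 23 min + 6 h 4 min = 49 h 39 min.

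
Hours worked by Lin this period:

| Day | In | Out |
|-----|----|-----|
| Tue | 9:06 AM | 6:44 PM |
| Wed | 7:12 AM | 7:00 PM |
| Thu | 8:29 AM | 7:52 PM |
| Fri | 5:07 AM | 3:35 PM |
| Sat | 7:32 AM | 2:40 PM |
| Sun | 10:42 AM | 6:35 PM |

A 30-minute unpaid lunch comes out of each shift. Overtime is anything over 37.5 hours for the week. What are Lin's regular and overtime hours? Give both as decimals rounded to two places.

Tue: 9:06 AM–6:44 PM = 9 h 38 min; less 30 min break → 9 h 8 min
Wed: 7:12 AM–7:00 PM = 11 h 48 min; less 30 min break → 11 h 18 min
Thu: 8:29 AM–7:52 PM = 11 h 23 min; less 30 min break → 10 h 53 min
Fri: 5:07 AM–3:35 PM = 10 h 28 min; less 30 min break → 9 h 58 min
Sat: 7:32 AM–2:40 PM = 7 h 8 min; less 30 min break → 6 h 38 min
Sun: 10:42 AM–6:35 PM = 7 h 53 min; less 30 min break → 7 h 23 min
Total worked: 55 h 18 min = 55.30 h.
Threshold 37.5 h → overtime 17 h 48 min, regular 37 h 30 min.

Regular 37.50 hours, overtime 17.80 hours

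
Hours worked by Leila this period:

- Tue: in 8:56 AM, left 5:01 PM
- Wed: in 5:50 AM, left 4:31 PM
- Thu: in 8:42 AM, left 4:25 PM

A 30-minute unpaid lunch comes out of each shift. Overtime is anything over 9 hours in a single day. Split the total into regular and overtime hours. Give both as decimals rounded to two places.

Regular 23.80 hours, overtime 1.18 hours

Tue: 8:56 AM–5:01 PM = 8 h 5 min; less 30 min break → 7 h 35 min
Wed: 5:50 AM–4:31 PM = 10 h 41 min; less 30 min break → 10 h 11 min
Thu: 8:42 AM–4:25 PM = 7 h 43 min; less 30 min break → 7 h 13 min
Tue reg 7 h 35 min / OT 0 h 0 min; Wed reg 9 h 0 min / OT 1 h 11 min; Thu reg 7 h 13 min / OT 0 h 0 min.
Totals: regular 23 h 48 min, overtime 1 h 11 min.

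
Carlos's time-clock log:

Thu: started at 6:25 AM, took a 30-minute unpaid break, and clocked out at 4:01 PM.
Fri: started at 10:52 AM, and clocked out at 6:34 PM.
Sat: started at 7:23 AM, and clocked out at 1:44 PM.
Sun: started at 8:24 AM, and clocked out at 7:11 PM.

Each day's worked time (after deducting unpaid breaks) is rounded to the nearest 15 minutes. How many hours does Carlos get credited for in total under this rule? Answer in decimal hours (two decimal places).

33.75 hours

Thu: 6:25 AM–4:01 PM = 9 h 36 min − 30 min = 9 h 6 min → rounds to 9 h 0 min
Fri: 10:52 AM–6:34 PM = 7 h 42 min → rounds to 7 h 45 min
Sat: 7:23 AM–1:44 PM = 6 h 21 min → rounds to 6 h 15 min
Sun: 8:24 AM–7:11 PM = 10 h 47 min → rounds to 10 h 45 min
Total credited: 33 h 45 min.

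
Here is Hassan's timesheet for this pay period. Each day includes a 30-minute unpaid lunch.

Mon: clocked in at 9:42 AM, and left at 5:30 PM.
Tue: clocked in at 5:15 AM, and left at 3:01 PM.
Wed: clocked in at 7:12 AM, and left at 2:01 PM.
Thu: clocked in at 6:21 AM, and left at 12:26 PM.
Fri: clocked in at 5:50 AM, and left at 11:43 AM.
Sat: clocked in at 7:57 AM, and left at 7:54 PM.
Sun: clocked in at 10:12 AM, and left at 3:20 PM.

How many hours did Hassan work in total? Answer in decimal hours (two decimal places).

Mon: 9:42 AM–5:30 PM = 7 h 48 min; less 30 min break → 7 h 18 min
Tue: 5:15 AM–3:01 PM = 9 h 46 min; less 30 min break → 9 h 16 min
Wed: 7:12 AM–2:01 PM = 6 h 49 min; less 30 min break → 6 h 19 min
Thu: 6:21 AM–12:26 PM = 6 h 5 min; less 30 min break → 5 h 35 min
Fri: 5:50 AM–11:43 AM = 5 h 53 min; less 30 min break → 5 h 23 min
Sat: 7:57 AM–7:54 PM = 11 h 57 min; less 30 min break → 11 h 27 min
Sun: 10:12 AM–3:20 PM = 5 h 8 min; less 30 min break → 4 h 38 min
Total: 7 h 18 min + 9 h 16 min + 6 h 19 min + 5 h 35 min + 5 h 23 min + 11 h 27 min + 4 h 38 min = 49 h 56 min.

49.93 hours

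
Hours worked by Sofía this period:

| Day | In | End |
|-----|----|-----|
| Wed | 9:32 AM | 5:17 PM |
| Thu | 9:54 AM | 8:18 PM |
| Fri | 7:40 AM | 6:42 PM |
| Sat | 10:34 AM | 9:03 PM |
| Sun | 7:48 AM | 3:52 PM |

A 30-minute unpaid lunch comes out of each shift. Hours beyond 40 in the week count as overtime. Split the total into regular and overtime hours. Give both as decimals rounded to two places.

Wed: 9:32 AM–5:17 PM = 7 h 45 min; less 30 min break → 7 h 15 min
Thu: 9:54 AM–8:18 PM = 10 h 24 min; less 30 min break → 9 h 54 min
Fri: 7:40 AM–6:42 PM = 11 h 2 min; less 30 min break → 10 h 32 min
Sat: 10:34 AM–9:03 PM = 10 h 29 min; less 30 min break → 9 h 59 min
Sun: 7:48 AM–3:52 PM = 8 h 4 min; less 30 min break → 7 h 34 min
Total worked: 45 h 14 min = 45.23 h.
Threshold 40 h → overtime 5 h 14 min, regular 40 h 0 min.

Regular 40.00 hours, overtime 5.23 hours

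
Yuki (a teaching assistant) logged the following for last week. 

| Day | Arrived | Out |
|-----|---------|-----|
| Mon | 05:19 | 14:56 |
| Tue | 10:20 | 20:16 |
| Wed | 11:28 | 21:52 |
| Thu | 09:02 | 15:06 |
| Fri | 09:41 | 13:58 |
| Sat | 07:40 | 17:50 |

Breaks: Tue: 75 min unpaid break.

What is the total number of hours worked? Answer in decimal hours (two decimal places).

49.22 hours

Mon: 05:19–14:56 = 9 h 37 min
Tue: 10:20–20:16 = 9 h 56 min; less 75 min break → 8 h 41 min
Wed: 11:28–21:52 = 10 h 24 min
Thu: 09:02–15:06 = 6 h 4 min
Fri: 09:41–13:58 = 4 h 17 min
Sat: 07:40–17:50 = 10 h 10 min
Total: 9 h 37 min + 8 h 41 min + 10 h 24 min + 6 h 4 min + 4 h 17 min + 10 h 10 min = 49 h 13 min.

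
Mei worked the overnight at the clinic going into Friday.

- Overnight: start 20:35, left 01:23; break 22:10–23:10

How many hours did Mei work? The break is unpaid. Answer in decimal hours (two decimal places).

Overnight: 20:35 → midnight = 3 h 25 min; midnight → 01:23 = 1 h 23 min; span 4 h 48 min; less 60 min break → 3 h 48 min

3.80 hours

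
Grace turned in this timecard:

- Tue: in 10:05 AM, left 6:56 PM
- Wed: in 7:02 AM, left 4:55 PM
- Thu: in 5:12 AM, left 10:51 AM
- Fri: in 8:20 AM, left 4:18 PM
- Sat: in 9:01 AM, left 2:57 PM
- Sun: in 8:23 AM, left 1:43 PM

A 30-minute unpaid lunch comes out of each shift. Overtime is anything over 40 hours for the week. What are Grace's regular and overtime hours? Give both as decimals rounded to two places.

Regular 40.00 hours, overtime 0.62 hours

Tue: 10:05 AM–6:56 PM = 8 h 51 min; less 30 min break → 8 h 21 min
Wed: 7:02 AM–4:55 PM = 9 h 53 min; less 30 min break → 9 h 23 min
Thu: 5:12 AM–10:51 AM = 5 h 39 min; less 30 min break → 5 h 9 min
Fri: 8:20 AM–4:18 PM = 7 h 58 min; less 30 min break → 7 h 28 min
Sat: 9:01 AM–2:57 PM = 5 h 56 min; less 30 min break → 5 h 26 min
Sun: 8:23 AM–1:43 PM = 5 h 20 min; less 30 min break → 4 h 50 min
Total worked: 40 h 37 min = 40.62 h.
Threshold 40 h → overtime 0 h 37 min, regular 40 h 0 min.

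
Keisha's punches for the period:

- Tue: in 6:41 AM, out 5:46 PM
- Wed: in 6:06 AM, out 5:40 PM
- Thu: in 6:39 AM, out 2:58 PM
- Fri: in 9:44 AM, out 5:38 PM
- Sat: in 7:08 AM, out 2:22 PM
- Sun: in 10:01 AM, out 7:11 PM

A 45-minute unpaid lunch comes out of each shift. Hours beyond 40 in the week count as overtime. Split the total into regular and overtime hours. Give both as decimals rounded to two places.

Tue: 6:41 AM–5:46 PM = 11 h 5 min; less 45 min break → 10 h 20 min
Wed: 6:06 AM–5:40 PM = 11 h 34 min; less 45 min break → 10 h 49 min
Thu: 6:39 AM–2:58 PM = 8 h 19 min; less 45 min break → 7 h 34 min
Fri: 9:44 AM–5:38 PM = 7 h 54 min; less 45 min break → 7 h 9 min
Sat: 7:08 AM–2:22 PM = 7 h 14 min; less 45 min break → 6 h 29 min
Sun: 10:01 AM–7:11 PM = 9 h 10 min; less 45 min break → 8 h 25 min
Total worked: 50 h 46 min = 50.77 h.
Threshold 40 h → overtime 10 h 46 min, regular 40 h 0 min.

Regular 40.00 hours, overtime 10.77 hours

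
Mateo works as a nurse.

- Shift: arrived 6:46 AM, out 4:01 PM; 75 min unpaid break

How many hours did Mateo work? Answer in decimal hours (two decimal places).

8.00 hours

Shift: 6:46 AM–4:01 PM = 9 h 15 min; less 75 min break → 8 h 0 min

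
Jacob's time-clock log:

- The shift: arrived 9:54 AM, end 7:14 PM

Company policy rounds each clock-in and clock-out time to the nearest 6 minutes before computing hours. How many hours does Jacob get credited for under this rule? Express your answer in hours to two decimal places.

9.30 hours

The shift: in 9:54 AM→9:54 AM, out 7:14 PM→7:12 PM; 9 h 18 min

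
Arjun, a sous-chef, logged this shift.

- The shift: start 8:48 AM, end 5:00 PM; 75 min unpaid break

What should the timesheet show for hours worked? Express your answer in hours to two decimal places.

The shift: 8:48 AM–5:00 PM = 8 h 12 min; less 75 min break → 6 h 57 min

6.95 hours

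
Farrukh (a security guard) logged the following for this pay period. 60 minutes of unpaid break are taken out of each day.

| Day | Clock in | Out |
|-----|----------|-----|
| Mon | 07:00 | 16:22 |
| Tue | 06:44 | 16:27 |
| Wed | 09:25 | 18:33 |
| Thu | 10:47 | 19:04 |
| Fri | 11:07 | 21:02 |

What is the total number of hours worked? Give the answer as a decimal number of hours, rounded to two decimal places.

41.42 hours

Mon: 07:00–16:22 = 9 h 22 min; less 60 min break → 8 h 22 min
Tue: 06:44–16:27 = 9 h 43 min; less 60 min break → 8 h 43 min
Wed: 09:25–18:33 = 9 h 8 min; less 60 min break → 8 h 8 min
Thu: 10:47–19:04 = 8 h 17 min; less 60 min break → 7 h 17 min
Fri: 11:07–21:02 = 9 h 55 min; less 60 min break → 8 h 55 min
Total: 8 h 22 min + 8 h 43 min + 8 h 8 min + 7 h 17 min + 8 h 55 min = 41 h 25 min.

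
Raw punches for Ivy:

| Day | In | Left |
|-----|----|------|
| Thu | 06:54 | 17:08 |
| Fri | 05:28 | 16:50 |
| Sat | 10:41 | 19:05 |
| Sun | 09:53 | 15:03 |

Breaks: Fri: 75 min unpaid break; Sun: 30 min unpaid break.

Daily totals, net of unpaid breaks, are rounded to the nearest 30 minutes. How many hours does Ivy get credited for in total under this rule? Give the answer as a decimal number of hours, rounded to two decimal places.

33.00 hours

Thu: 06:54–17:08 = 10 h 14 min → rounds to 10 h 0 min
Fri: 05:28–16:50 = 11 h 22 min − 75 min = 10 h 7 min → rounds to 10 h 0 min
Sat: 10:41–19:05 = 8 h 24 min → rounds to 8 h 30 min
Sun: 09:53–15:03 = 5 h 10 min − 30 min = 4 h 40 min → rounds to 4 h 30 min
Total credited: 33 h 0 min.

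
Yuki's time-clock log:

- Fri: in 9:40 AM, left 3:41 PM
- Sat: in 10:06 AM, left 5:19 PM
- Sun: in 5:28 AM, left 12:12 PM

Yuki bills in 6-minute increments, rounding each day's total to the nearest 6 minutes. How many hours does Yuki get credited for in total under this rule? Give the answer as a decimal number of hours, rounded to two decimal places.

19.90 hours

Fri: 9:40 AM–3:41 PM = 6 h 1 min → rounds to 6 h 0 min
Sat: 10:06 AM–5:19 PM = 7 h 13 min → rounds to 7 h 12 min
Sun: 5:28 AM–12:12 PM = 6 h 44 min → rounds to 6 h 42 min
Total credited: 19 h 54 min.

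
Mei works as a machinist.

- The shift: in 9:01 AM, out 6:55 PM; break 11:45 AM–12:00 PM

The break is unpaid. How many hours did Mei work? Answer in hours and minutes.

The shift: 9:01 AM–6:55 PM = 9 h 54 min; less 15 min break → 9 h 39 min

9 h 39 min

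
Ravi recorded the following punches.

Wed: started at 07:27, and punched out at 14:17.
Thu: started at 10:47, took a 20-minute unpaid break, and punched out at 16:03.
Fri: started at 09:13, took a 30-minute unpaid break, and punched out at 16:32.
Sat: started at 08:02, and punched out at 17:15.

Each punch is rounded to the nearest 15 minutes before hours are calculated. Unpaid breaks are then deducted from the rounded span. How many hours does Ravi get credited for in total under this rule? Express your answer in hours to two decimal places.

27.67 hours

Wed: in 07:27→07:30, out 14:17→14:15; 6 h 45 min
Thu: in 10:47→10:45, out 16:03→16:00; 5 h 15 min − 20 min = 4 h 55 min
Fri: in 09:13→09:15, out 16:32→16:30; 7 h 15 min − 30 min = 6 h 45 min
Sat: in 08:02→08:00, out 17:15→17:15; 9 h 15 min
Total credited: 27 h 40 min.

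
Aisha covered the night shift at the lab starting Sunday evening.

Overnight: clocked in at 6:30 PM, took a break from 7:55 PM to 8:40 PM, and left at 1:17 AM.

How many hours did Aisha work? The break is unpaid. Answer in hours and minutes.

6 h 2 min

Overnight: 6:30 PM → midnight = 5 h 30 min; midnight → 1:17 AM = 1 h 17 min; span 6 h 47 min; less 45 min break → 6 h 2 min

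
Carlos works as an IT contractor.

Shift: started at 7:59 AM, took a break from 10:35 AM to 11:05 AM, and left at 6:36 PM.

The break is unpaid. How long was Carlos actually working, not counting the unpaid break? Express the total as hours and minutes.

Shift: 7:59 AM–6:36 PM = 10 h 37 min; less 30 min break → 10 h 7 min

10 h 7 min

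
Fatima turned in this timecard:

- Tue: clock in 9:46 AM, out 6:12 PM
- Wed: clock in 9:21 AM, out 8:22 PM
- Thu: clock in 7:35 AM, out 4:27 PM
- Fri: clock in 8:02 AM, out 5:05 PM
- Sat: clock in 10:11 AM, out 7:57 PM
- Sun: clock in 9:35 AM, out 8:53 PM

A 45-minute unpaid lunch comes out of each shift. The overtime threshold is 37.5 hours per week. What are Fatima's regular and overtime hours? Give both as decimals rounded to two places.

Regular 37.50 hours, overtime 16.43 hours

Tue: 9:46 AM–6:12 PM = 8 h 26 min; less 45 min break → 7 h 41 min
Wed: 9:21 AM–8:22 PM = 11 h 1 min; less 45 min break → 10 h 16 min
Thu: 7:35 AM–4:27 PM = 8 h 52 min; less 45 min break → 8 h 7 min
Fri: 8:02 AM–5:05 PM = 9 h 3 min; less 45 min break → 8 h 18 min
Sat: 10:11 AM–7:57 PM = 9 h 46 min; less 45 min break → 9 h 1 min
Sun: 9:35 AM–8:53 PM = 11 h 18 min; less 45 min break → 10 h 33 min
Total worked: 53 h 56 min = 53.93 h.
Threshold 37.5 h → overtime 16 h 26 min, regular 37 h 30 min.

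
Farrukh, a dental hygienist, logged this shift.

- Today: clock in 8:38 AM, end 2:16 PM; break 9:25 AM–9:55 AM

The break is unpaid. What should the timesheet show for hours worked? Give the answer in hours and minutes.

5 h 8 min

Today: 8:38 AM–2:16 PM = 5 h 38 min; less 30 min break → 5 h 8 min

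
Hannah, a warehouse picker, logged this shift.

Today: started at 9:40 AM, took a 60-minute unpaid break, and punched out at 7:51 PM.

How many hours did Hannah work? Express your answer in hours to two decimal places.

Today: 9:40 AM–7:51 PM = 10 h 11 min; less 60 min break → 9 h 11 min

9.18 hours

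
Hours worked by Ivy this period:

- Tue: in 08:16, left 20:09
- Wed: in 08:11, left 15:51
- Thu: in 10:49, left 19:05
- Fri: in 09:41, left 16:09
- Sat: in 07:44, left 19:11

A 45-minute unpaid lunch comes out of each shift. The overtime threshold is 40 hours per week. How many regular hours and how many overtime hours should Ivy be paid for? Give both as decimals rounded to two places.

Tue: 08:16–20:09 = 11 h 53 min; less 45 min break → 11 h 8 min
Wed: 08:11–15:51 = 7 h 40 min; less 45 min break → 6 h 55 min
Thu: 10:49–19:05 = 8 h 16 min; less 45 min break → 7 h 31 min
Fri: 09:41–16:09 = 6 h 28 min; less 45 min break → 5 h 43 min
Sat: 07:44–19:11 = 11 h 27 min; less 45 min break → 10 h 42 min
Total worked: 41 h 59 min = 41.98 h.
Threshold 40 h → overtime 1 h 59 min, regular 40 h 0 min.

Regular 40.00 hours, overtime 1.98 hours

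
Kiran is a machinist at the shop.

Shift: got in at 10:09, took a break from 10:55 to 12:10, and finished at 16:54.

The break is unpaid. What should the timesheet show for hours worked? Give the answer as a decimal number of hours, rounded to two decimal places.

5.50 hours

Shift: 10:09–16:54 = 6 h 45 min; less 75 min break → 5 h 30 min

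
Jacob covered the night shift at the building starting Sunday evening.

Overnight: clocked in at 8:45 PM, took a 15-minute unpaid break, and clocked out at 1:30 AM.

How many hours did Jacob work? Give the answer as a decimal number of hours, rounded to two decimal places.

4.50 hours

Overnight: 8:45 PM → midnight = 3 h 15 min; midnight → 1:30 AM = 1 h 30 min; span 4 h 45 min; less 15 min break → 4 h 30 min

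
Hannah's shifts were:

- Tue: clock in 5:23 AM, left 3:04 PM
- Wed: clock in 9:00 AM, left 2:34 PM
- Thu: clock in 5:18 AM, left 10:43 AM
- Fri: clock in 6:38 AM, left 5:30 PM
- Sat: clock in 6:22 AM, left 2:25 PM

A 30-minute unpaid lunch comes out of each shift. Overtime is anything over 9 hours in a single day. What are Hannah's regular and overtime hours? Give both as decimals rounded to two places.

Tue: 5:23 AM–3:04 PM = 9 h 41 min; less 30 min break → 9 h 11 min
Wed: 9:00 AM–2:34 PM = 5 h 34 min; less 30 min break → 5 h 4 min
Thu: 5:18 AM–10:43 AM = 5 h 25 min; less 30 min break → 4 h 55 min
Fri: 6:38 AM–5:30 PM = 10 h 52 min; less 30 min break → 10 h 22 min
Sat: 6:22 AM–2:25 PM = 8 h 3 min; less 30 min break → 7 h 33 min
Tue reg 9 h 0 min / OT 0 h 11 min; Wed reg 5 h 4 min / OT 0 h 0 min; Thu reg 4 h 55 min / OT 0 h 0 min; Fri reg 9 h 0 min / OT 1 h 22 min; Sat reg 7 h 33 min / OT 0 h 0 min.
Totals: regular 35 h 32 min, overtime 1 h 33 min.

Regular 35.53 hours, overtime 1.55 hours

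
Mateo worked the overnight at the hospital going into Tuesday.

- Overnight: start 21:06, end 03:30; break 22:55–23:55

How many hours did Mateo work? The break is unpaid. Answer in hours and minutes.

5 h 24 min

Overnight: 21:06 → midnight = 2 h 54 min; midnight → 03:30 = 3 h 30 min; span 6 h 24 min; less 60 min break → 5 h 24 min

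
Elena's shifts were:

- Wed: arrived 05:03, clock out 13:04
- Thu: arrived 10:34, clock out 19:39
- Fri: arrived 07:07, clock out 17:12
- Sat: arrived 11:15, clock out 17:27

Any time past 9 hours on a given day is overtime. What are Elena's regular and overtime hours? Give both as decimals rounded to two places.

Regular 32.22 hours, overtime 1.17 hours

Wed: 05:03–13:04 = 8 h 1 min
Thu: 10:34–19:39 = 9 h 5 min
Fri: 07:07–17:12 = 10 h 5 min
Sat: 11:15–17:27 = 6 h 12 min
Wed reg 8 h 1 min / OT 0 h 0 min; Thu reg 9 h 0 min / OT 0 h 5 min; Fri reg 9 h 0 min / OT 1 h 5 min; Sat reg 6 h 12 min / OT 0 h 0 min.
Totals: regular 32 h 13 min, overtime 1 h 10 min.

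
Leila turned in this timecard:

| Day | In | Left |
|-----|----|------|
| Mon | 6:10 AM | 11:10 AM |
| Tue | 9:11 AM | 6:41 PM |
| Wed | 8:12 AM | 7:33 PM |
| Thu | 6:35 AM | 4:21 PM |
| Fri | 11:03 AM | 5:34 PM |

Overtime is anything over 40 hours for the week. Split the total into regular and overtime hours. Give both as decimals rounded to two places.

Regular 40.00 hours, overtime 2.13 hours

Mon: 6:10 AM–11:10 AM = 5 h 0 min
Tue: 9:11 AM–6:41 PM = 9 h 30 min
Wed: 8:12 AM–7:33 PM = 11 h 21 min
Thu: 6:35 AM–4:21 PM = 9 h 46 min
Fri: 11:03 AM–5:34 PM = 6 h 31 min
Total worked: 42 h 8 min = 42.13 h.
Threshold 40 h → overtime 2 h 8 min, regular 40 h 0 min.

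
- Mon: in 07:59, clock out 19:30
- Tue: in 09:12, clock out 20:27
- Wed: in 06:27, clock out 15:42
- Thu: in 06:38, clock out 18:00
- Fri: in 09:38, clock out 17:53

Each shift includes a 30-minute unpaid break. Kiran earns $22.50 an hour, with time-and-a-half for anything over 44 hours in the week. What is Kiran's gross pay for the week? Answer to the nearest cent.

Mon: 07:59–19:30 = 11 h 31 min; less 30 min break → 11 h 1 min
Tue: 09:12–20:27 = 11 h 15 min; less 30 min break → 10 h 45 min
Wed: 06:27–15:42 = 9 h 15 min; less 30 min break → 8 h 45 min
Thu: 06:38–18:00 = 11 h 22 min; less 30 min break → 10 h 52 min
Fri: 09:38–17:53 = 8 h 15 min; less 30 min break → 7 h 45 min
Total worked: 49 h 8 min = 2948 min.
Regular 44 h 0 min = 2640 min at $22.50/h; overtime 5 h 8 min = 308 min at $33.75/h.
Pay = (2640 × $22.50 + 308 × $33.75) ÷ 60 = $1163.25.

$1163.25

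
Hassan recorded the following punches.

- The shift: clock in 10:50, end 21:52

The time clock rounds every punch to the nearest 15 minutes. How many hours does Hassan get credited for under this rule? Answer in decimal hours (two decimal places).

11.00 hours

The shift: in 10:50→10:45, out 21:52→21:45; 11 h 0 min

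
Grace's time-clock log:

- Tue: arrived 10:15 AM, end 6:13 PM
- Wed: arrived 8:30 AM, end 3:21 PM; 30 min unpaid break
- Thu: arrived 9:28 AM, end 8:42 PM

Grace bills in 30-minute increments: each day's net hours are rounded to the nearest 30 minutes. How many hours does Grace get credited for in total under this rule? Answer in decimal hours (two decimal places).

25.50 hours

Tue: 10:15 AM–6:13 PM = 7 h 58 min → rounds to 8 h 0 min
Wed: 8:30 AM–3:21 PM = 6 h 51 min − 30 min = 6 h 21 min → rounds to 6 h 30 min
Thu: 9:28 AM–8:42 PM = 11 h 14 min → rounds to 11 h 0 min
Total credited: 25 h 30 min.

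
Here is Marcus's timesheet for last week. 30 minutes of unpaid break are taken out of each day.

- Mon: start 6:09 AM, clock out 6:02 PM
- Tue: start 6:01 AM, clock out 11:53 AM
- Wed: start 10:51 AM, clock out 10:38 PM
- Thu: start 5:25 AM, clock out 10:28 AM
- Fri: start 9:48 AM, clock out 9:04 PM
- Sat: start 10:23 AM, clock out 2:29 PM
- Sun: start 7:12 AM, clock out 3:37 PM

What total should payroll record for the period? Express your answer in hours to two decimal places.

Mon: 6:09 AM–6:02 PM = 11 h 53 min; less 30 min break → 11 h 23 min
Tue: 6:01 AM–11:53 AM = 5 h 52 min; less 30 min break → 5 h 22 min
Wed: 10:51 AM–10:38 PM = 11 h 47 min; less 30 min break → 11 h 17 min
Thu: 5:25 AM–10:28 AM = 5 h 3 min; less 30 min break → 4 h 33 min
Fri: 9:48 AM–9:04 PM = 11 h 16 min; less 30 min break → 10 h 46 min
Sat: 10:23 AM–2:29 PM = 4 h 6 min; less 30 min break → 3 h 36 min
Sun: 7:12 AM–3:37 PM = 8 h 25 min; less 30 min break → 7 h 55 min
Total: 11 h 23 min + 5 h 22 min + 11 h 17 min + 4 h 33 min + 10 h 46 min + 3 h 36 min + 7 h 55 min = 54 h 52 min.

54.87 hours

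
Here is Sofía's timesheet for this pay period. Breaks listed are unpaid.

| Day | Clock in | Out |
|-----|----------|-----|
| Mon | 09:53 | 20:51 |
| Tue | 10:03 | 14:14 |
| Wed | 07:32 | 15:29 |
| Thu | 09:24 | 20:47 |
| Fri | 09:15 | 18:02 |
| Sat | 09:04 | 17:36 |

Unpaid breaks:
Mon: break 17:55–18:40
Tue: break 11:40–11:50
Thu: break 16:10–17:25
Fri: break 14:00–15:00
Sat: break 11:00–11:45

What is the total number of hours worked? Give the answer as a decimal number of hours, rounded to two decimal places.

47.88 hours

Mon: 09:53–20:51 = 10 h 58 min; less 45 min break → 10 h 13 min
Tue: 10:03–14:14 = 4 h 11 min; less 10 min break → 4 h 1 min
Wed: 07:32–15:29 = 7 h 57 min
Thu: 09:24–20:47 = 11 h 23 min; less 75 min break → 10 h 8 min
Fri: 09:15–18:02 = 8 h 47 min; less 60 min break → 7 h 47 min
Sat: 09:04–17:36 = 8 h 32 min; less 45 min break → 7 h 47 min
Total: 10 h 13 min + 4 h 1 min + 7 h 57 min + 10 h 8 min + 7 h 47 min + 7 h 47 min = 47 h 53 min.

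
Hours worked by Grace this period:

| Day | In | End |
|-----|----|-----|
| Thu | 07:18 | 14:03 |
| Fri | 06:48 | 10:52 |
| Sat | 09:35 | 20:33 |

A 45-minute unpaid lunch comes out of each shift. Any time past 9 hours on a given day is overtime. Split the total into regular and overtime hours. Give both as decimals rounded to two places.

Regular 18.32 hours, overtime 1.22 hours

Thu: 07:18–14:03 = 6 h 45 min; less 45 min break → 6 h 0 min
Fri: 06:48–10:52 = 4 h 4 min; less 45 min break → 3 h 19 min
Sat: 09:35–20:33 = 10 h 58 min; less 45 min break → 10 h 13 min
Thu reg 6 h 0 min / OT 0 h 0 min; Fri reg 3 h 19 min / OT 0 h 0 min; Sat reg 9 h 0 min / OT 1 h 13 min.
Totals: regular 18 h 19 min, overtime 1 h 13 min.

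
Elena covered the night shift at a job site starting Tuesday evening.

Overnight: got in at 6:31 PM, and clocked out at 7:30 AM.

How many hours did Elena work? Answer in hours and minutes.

12 h 59 min

Overnight: 6:31 PM → midnight = 5 h 29 min; midnight → 7:30 AM = 7 h 30 min; span 12 h 59 min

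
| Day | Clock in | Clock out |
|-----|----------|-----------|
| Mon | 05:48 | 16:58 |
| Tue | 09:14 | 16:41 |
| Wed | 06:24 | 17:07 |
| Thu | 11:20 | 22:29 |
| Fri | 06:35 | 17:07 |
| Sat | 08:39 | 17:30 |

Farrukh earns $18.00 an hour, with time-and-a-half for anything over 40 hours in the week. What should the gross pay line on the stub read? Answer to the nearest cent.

Mon: 05:48–16:58 = 11 h 10 min
Tue: 09:14–16:41 = 7 h 27 min
Wed: 06:24–17:07 = 10 h 43 min
Thu: 11:20–22:29 = 11 h 9 min
Fri: 06:35–17:07 = 10 h 32 min
Sat: 08:39–17:30 = 8 h 51 min
Total worked: 59 h 52 min = 3592 min.
Regular 40 h 0 min = 2400 min at $18.00/h; overtime 19 h 52 min = 1192 min at $27.00/h.
Pay = (2400 × $18.00 + 1192 × $27.00) ÷ 60 = $1256.40.

$1256.40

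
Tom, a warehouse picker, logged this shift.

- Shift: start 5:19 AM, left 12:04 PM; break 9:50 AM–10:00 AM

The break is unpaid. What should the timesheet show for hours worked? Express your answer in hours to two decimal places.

6.58 hours

Shift: 5:19 AM–12:04 PM = 6 h 45 min; less 10 min break → 6 h 35 min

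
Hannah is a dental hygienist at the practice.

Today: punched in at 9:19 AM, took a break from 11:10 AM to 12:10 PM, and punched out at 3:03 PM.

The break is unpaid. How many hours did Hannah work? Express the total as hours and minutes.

Today: 9:19 AM–3:03 PM = 5 h 44 min; less 60 min break → 4 h 44 min

4 h 44 min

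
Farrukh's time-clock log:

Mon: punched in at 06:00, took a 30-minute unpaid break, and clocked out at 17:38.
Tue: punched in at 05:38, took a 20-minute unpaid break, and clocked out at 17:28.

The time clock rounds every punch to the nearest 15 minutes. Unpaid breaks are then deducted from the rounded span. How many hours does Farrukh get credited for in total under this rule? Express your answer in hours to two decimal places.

Mon: in 06:00→06:00, out 17:38→17:45; 11 h 45 min − 30 min = 11 h 15 min
Tue: in 05:38→05:45, out 17:28→17:30; 11 h 45 min − 20 min = 11 h 25 min
Total credited: 22 h 40 min.

22.67 hours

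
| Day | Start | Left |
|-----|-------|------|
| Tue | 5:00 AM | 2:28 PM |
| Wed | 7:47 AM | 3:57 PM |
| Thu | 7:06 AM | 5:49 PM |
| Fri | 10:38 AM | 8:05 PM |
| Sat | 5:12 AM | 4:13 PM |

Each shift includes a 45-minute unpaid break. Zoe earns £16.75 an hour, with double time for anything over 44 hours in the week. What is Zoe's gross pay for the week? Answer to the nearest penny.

£772.73

Tue: 5:00 AM–2:28 PM = 9 h 28 min; less 45 min break → 8 h 43 min
Wed: 7:47 AM–3:57 PM = 8 h 10 min; less 45 min break → 7 h 25 min
Thu: 7:06 AM–5:49 PM = 10 h 43 min; less 45 min break → 9 h 58 min
Fri: 10:38 AM–8:05 PM = 9 h 27 min; less 45 min break → 8 h 42 min
Sat: 5:12 AM–4:13 PM = 11 h 1 min; less 45 min break → 10 h 16 min
Total worked: 45 h 4 min = 2704 min.
Regular 44 h 0 min = 2640 min at £16.75/h; overtime 1 h 4 min = 64 min at £33.50/h.
Pay = (2640 × £16.75 + 64 × £33.50) ÷ 60 = £772.73.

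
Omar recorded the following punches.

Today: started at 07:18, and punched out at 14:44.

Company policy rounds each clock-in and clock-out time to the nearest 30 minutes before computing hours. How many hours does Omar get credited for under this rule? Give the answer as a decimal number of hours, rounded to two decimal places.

Today: in 07:18→07:30, out 14:44→14:30; 7 h 0 min

7.00 hours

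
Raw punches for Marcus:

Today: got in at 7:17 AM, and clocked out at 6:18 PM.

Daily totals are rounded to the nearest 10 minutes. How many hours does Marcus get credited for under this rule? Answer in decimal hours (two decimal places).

11.00 hours

Today: 7:17 AM–6:18 PM = 11 h 1 min → rounds to 11 h 0 min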